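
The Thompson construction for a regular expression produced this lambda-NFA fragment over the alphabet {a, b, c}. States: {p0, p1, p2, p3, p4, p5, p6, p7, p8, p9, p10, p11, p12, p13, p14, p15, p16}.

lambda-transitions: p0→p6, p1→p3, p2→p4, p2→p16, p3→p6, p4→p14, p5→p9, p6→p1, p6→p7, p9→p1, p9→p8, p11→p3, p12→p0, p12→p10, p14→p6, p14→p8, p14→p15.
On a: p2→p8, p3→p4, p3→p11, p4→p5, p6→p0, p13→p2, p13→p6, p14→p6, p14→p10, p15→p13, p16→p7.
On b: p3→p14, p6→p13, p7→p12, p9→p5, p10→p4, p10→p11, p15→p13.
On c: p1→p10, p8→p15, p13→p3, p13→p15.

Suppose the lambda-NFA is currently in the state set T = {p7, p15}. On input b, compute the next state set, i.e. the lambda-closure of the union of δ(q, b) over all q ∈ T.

{p0, p1, p3, p6, p7, p10, p12, p13}

p7 on b → {p12}.
p15 on b → {p13}.
Union after reading b: {p12, p13}.
Now take the lambda-closure:
From p12 via lambda: add p0, p10.
From p0 via lambda: add p6.
From p6 via lambda: add p1, p7.
From p1 via lambda: add p3.
No new states can be added; the closed set is {p0, p1, p3, p6, p7, p10, p12, p13}.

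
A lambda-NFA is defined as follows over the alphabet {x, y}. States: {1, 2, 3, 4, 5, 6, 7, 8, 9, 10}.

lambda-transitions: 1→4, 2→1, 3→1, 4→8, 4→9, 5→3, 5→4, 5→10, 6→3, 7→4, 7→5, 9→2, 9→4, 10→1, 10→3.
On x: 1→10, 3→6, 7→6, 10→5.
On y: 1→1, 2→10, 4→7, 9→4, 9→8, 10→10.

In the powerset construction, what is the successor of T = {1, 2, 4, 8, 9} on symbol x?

1 on x → {10}.
No x-transition from 2, 4, 8, 9.
Union after reading x: {10}.
Now take the lambda-closure:
From 10 via lambda: add 1, 3.
From 1 via lambda: add 4.
From 4 via lambda: add 8, 9.
From 9 via lambda: add 2.
No new states can be added; the closed set is {1, 2, 3, 4, 8, 9, 10}.

{1, 2, 3, 4, 8, 9, 10}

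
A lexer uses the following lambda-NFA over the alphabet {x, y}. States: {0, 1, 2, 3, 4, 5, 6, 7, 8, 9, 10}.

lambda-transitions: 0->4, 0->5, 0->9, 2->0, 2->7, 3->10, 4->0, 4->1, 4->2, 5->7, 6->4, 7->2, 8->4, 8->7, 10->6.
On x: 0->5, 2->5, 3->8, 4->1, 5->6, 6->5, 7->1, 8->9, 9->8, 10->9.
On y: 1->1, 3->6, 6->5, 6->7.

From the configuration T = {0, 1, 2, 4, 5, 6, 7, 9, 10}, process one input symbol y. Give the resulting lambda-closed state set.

{0, 1, 2, 4, 5, 7, 9}

1 on y → {1}.
6 on y → {5, 7}.
No y-transition from 0, 2, 4, 5, 7, 9, 10.
Union after reading y: {1, 5, 7}.
Now take the lambda-closure:
From 7 via lambda: add 2.
From 2 via lambda: add 0.
From 0 via lambda: add 4, 9.
No new states can be added; the closed set is {0, 1, 2, 4, 5, 7, 9}.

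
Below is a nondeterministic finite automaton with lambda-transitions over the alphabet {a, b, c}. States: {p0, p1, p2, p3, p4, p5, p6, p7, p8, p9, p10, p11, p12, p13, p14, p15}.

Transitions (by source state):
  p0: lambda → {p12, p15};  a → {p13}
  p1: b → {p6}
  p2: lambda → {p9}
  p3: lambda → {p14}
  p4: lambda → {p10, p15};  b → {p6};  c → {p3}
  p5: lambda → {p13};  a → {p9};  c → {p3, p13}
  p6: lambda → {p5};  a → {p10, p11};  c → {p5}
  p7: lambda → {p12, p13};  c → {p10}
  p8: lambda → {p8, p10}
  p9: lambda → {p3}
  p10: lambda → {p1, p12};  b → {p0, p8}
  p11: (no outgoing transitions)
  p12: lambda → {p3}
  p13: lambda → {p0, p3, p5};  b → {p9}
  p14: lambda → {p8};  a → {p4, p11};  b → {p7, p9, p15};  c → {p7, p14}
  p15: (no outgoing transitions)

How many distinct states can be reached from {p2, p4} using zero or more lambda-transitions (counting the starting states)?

10

Start with {p2, p4}.
From p2 via lambda: add p9.
From p4 via lambda: add p10, p15.
From p9 via lambda: add p3.
From p10 via lambda: add p1, p12.
From p3 via lambda: add p14.
From p14 via lambda: add p8.
lambda-closure = {p1, p2, p3, p4, p8, p9, p10, p12, p14, p15}, which has 10 states.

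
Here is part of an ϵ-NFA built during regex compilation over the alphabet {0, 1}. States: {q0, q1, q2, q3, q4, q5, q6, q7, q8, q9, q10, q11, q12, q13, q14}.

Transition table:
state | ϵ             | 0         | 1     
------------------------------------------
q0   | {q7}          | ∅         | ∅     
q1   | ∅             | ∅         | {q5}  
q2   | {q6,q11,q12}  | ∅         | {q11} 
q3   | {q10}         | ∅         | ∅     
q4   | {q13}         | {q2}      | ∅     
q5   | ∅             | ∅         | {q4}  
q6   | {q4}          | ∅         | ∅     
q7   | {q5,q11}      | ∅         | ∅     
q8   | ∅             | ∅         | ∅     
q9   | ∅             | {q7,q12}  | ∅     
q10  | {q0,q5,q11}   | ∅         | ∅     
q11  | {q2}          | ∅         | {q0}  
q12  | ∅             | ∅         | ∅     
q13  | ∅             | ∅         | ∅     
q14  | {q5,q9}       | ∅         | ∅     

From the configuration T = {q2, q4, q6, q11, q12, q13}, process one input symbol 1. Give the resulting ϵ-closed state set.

{q0, q2, q4, q5, q6, q7, q11, q12, q13}

q2 on 1 → {q11}.
q11 on 1 → {q0}.
No 1-transition from q4, q6, q12, q13.
Union after reading 1: {q0, q11}.
Now take the ϵ-closure:
From q0 via ϵ: add q7.
From q11 via ϵ: add q2.
From q2 via ϵ: add q6, q12.
From q7 via ϵ: add q5.
From q6 via ϵ: add q4.
From q4 via ϵ: add q13.
No new states can be added; the closed set is {q0, q2, q4, q5, q6, q7, q11, q12, q13}.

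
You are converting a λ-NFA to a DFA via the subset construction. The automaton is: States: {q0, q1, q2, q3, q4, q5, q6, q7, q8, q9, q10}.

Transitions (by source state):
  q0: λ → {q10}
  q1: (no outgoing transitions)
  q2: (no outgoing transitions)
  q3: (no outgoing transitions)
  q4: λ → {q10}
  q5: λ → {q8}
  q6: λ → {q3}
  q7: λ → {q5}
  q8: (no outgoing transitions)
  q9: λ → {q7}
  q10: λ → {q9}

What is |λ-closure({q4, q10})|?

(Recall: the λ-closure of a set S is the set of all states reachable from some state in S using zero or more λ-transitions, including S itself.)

Start with {q4, q10}.
From q10 via λ: add q9.
From q9 via λ: add q7.
From q7 via λ: add q5.
From q5 via λ: add q8.
λ-closure = {q4, q5, q7, q8, q9, q10}, which has 6 states.

6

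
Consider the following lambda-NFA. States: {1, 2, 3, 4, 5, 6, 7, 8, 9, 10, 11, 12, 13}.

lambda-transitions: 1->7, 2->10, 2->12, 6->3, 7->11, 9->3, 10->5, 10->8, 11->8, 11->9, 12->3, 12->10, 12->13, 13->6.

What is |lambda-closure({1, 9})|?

6

Start with {1, 9}.
From 1 via lambda: add 7.
From 9 via lambda: add 3.
From 7 via lambda: add 11.
From 11 via lambda: add 8.
lambda-closure = {1, 3, 7, 8, 9, 11}, which has 6 states.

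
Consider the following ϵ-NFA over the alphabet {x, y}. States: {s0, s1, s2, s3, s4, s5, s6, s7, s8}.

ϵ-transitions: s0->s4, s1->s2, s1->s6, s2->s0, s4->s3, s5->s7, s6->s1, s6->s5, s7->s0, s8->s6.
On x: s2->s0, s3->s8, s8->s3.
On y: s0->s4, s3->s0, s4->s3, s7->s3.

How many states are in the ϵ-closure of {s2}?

4

Start with {s2}.
From s2 via ϵ: add s0.
From s0 via ϵ: add s4.
From s4 via ϵ: add s3.
ϵ-closure = {s0, s2, s3, s4}, which has 4 states.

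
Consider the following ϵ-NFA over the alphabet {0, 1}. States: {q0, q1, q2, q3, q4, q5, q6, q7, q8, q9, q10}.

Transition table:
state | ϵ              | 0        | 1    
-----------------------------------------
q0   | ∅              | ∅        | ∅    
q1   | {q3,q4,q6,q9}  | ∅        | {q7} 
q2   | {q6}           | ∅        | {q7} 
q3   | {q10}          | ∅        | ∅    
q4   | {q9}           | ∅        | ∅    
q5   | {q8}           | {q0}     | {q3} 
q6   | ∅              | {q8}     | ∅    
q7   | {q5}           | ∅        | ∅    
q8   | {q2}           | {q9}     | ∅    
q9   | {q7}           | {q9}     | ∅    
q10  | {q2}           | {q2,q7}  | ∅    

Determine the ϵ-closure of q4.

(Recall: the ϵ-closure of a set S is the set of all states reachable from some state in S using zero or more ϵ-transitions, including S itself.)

Start with {q4}.
From q4 via ϵ: add q9.
From q9 via ϵ: add q7.
From q7 via ϵ: add q5.
From q5 via ϵ: add q8.
From q8 via ϵ: add q2.
From q2 via ϵ: add q6.
No new states can be added; the closed set is {q2, q4, q5, q6, q7, q8, q9}.

{q2, q4, q5, q6, q7, q8, q9}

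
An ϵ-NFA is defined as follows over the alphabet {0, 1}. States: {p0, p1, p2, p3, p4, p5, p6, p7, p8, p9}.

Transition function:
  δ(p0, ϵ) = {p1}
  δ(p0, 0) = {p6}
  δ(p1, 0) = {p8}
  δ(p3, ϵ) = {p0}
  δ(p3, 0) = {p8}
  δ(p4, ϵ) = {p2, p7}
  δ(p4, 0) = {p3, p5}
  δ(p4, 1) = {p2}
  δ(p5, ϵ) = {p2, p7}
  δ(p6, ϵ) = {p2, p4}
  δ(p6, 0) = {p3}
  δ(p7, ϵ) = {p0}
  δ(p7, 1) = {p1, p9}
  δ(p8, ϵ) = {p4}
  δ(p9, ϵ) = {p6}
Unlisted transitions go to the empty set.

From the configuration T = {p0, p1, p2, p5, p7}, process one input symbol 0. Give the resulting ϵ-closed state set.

{p0, p1, p2, p4, p6, p7, p8}

p0 on 0 → {p6}.
p1 on 0 → {p8}.
No 0-transition from p2, p5, p7.
Union after reading 0: {p6, p8}.
Now take the ϵ-closure:
From p6 via ϵ: add p2, p4.
From p4 via ϵ: add p7.
From p7 via ϵ: add p0.
From p0 via ϵ: add p1.
No new states can be added; the closed set is {p0, p1, p2, p4, p6, p7, p8}.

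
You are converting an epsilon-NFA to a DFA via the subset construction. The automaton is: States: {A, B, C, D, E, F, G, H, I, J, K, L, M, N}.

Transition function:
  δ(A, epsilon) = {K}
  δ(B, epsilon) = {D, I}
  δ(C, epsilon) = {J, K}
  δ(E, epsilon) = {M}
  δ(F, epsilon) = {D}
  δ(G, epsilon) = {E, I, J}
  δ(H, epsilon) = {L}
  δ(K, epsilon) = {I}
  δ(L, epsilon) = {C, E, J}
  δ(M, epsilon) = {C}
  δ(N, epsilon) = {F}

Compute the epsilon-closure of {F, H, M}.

{C, D, E, F, H, I, J, K, L, M}

Start with {F, H, M}.
From F via epsilon: add D.
From H via epsilon: add L.
From M via epsilon: add C.
From C via epsilon: add J, K.
From L via epsilon: add E.
From K via epsilon: add I.
No new states can be added; the closed set is {C, D, E, F, H, I, J, K, L, M}.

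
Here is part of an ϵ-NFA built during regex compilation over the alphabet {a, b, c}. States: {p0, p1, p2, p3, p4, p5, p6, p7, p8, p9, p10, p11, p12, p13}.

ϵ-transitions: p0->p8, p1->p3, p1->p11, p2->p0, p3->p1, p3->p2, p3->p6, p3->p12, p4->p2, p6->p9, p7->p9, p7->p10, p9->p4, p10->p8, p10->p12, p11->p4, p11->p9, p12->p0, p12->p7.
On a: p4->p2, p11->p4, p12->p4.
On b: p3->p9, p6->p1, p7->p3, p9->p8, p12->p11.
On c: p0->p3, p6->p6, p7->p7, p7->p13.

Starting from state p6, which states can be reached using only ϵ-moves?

{p0, p2, p4, p6, p8, p9}

Start with {p6}.
From p6 via ϵ: add p9.
From p9 via ϵ: add p4.
From p4 via ϵ: add p2.
From p2 via ϵ: add p0.
From p0 via ϵ: add p8.
No new states can be added; the closed set is {p0, p2, p4, p6, p8, p9}.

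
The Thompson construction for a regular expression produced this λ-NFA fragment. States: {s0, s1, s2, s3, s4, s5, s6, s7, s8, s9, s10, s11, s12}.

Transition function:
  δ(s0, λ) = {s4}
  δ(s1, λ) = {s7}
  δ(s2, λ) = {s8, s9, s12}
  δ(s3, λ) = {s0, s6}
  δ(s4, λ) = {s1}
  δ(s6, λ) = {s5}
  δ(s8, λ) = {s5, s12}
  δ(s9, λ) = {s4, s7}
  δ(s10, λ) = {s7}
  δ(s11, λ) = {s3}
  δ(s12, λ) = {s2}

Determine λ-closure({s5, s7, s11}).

Start with {s5, s7, s11}.
From s11 via λ: add s3.
From s3 via λ: add s0, s6.
From s0 via λ: add s4.
From s4 via λ: add s1.
No new states can be added; the closed set is {s0, s1, s3, s4, s5, s6, s7, s11}.

{s0, s1, s3, s4, s5, s6, s7, s11}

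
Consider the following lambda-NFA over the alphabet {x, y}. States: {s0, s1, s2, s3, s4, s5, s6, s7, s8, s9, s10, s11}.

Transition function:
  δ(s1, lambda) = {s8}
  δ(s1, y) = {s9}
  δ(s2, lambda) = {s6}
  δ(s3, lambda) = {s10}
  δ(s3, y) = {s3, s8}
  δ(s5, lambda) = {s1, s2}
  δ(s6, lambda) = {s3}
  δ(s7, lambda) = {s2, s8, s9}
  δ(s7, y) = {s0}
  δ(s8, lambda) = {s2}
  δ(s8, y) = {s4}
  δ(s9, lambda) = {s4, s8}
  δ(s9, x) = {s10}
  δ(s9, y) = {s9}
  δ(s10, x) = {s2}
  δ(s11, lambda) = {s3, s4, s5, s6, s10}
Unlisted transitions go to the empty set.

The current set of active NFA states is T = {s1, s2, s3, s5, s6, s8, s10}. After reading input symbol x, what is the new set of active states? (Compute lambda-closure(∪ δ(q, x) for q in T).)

s10 on x → {s2}.
No x-transition from s1, s2, s3, s5, s6, s8.
Union after reading x: {s2}.
Now take the lambda-closure:
From s2 via lambda: add s6.
From s6 via lambda: add s3.
From s3 via lambda: add s10.
No new states can be added; the closed set is {s2, s3, s6, s10}.

{s2, s3, s6, s10}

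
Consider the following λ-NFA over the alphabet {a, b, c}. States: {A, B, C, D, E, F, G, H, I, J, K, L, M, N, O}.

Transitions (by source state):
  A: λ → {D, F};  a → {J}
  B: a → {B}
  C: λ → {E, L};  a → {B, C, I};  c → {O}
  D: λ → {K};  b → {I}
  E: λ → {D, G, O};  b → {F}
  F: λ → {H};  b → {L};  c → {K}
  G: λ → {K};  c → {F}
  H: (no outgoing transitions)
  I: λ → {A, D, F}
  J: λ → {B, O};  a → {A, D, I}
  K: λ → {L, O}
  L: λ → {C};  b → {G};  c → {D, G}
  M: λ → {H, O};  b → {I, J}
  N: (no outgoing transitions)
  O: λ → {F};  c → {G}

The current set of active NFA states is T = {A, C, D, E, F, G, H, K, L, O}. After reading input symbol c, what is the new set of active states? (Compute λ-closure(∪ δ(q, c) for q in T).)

{C, D, E, F, G, H, K, L, O}

C on c → {O}.
F on c → {K}.
G on c → {F}.
L on c → {D, G}.
O on c → {G}.
No c-transition from A, D, E, H, K.
Union after reading c: {D, F, G, K, O}.
Now take the λ-closure:
From F via λ: add H.
From K via λ: add L.
From L via λ: add C.
From C via λ: add E.
No new states can be added; the closed set is {C, D, E, F, G, H, K, L, O}.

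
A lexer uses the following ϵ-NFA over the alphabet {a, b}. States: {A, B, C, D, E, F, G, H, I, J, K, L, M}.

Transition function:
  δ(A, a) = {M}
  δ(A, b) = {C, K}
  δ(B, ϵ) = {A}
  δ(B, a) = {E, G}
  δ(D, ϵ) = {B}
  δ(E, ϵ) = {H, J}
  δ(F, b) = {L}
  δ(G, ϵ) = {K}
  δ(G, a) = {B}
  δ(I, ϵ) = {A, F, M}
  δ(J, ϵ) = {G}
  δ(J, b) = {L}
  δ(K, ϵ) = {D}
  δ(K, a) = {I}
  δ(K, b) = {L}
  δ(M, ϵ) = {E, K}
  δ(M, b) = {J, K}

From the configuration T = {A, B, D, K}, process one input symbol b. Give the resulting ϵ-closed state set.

A on b → {C, K}.
K on b → {L}.
No b-transition from B, D.
Union after reading b: {C, K, L}.
Now take the ϵ-closure:
From K via ϵ: add D.
From D via ϵ: add B.
From B via ϵ: add A.
No new states can be added; the closed set is {A, B, C, D, K, L}.

{A, B, C, D, K, L}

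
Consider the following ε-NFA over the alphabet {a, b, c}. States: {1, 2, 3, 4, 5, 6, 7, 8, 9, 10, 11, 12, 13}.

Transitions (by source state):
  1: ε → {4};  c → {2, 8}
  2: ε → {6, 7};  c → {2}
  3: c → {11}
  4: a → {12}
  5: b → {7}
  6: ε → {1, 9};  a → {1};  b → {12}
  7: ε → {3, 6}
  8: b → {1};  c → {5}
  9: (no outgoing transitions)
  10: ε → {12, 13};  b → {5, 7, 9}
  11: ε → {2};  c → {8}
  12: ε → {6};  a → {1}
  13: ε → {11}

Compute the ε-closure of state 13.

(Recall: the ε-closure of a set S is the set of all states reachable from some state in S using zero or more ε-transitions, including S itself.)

Start with {13}.
From 13 via ε: add 11.
From 11 via ε: add 2.
From 2 via ε: add 6, 7.
From 6 via ε: add 1, 9.
From 7 via ε: add 3.
From 1 via ε: add 4.
No new states can be added; the closed set is {1, 2, 3, 4, 6, 7, 9, 11, 13}.

{1, 2, 3, 4, 6, 7, 9, 11, 13}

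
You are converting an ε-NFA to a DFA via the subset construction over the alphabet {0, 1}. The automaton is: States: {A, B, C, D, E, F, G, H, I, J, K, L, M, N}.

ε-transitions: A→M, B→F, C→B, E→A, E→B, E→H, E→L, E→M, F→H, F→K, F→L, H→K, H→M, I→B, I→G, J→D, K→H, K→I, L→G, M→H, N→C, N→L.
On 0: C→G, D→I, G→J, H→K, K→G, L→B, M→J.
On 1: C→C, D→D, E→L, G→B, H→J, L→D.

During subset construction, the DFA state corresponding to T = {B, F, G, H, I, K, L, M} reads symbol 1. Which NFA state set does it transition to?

{B, D, F, G, H, I, J, K, L, M}

G on 1 → {B}.
H on 1 → {J}.
L on 1 → {D}.
No 1-transition from B, F, I, K, M.
Union after reading 1: {B, D, J}.
Now take the ε-closure:
From B via ε: add F.
From F via ε: add H, K, L.
From H via ε: add M.
From K via ε: add I.
From L via ε: add G.
No new states can be added; the closed set is {B, D, F, G, H, I, J, K, L, M}.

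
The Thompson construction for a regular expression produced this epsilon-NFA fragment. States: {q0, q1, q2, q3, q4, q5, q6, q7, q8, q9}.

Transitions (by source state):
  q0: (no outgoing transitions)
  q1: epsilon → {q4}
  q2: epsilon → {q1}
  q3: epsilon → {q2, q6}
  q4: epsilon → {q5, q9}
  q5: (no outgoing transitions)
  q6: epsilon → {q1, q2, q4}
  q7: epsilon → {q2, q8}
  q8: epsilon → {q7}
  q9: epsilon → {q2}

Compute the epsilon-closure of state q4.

{q1, q2, q4, q5, q9}

Start with {q4}.
From q4 via epsilon: add q5, q9.
From q9 via epsilon: add q2.
From q2 via epsilon: add q1.
No new states can be added; the closed set is {q1, q2, q4, q5, q9}.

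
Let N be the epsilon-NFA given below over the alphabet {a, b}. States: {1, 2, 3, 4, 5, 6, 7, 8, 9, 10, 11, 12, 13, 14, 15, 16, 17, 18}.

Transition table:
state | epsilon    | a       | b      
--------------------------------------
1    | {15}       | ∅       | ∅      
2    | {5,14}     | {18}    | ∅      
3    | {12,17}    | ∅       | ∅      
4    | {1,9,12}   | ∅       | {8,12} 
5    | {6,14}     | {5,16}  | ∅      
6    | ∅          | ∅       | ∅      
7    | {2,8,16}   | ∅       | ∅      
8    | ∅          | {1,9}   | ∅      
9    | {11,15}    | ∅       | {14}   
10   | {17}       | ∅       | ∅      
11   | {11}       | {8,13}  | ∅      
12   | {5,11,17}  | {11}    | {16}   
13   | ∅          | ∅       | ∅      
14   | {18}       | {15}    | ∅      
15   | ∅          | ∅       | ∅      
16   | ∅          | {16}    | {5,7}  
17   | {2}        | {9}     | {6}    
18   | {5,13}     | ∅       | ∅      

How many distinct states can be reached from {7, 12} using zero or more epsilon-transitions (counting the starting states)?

12

Start with {7, 12}.
From 7 via epsilon: add 2, 8, 16.
From 12 via epsilon: add 5, 11, 17.
From 2 via epsilon: add 14.
From 5 via epsilon: add 6.
From 14 via epsilon: add 18.
From 18 via epsilon: add 13.
epsilon-closure = {2, 5, 6, 7, 8, 11, 12, 13, 14, 16, 17, 18}, which has 12 states.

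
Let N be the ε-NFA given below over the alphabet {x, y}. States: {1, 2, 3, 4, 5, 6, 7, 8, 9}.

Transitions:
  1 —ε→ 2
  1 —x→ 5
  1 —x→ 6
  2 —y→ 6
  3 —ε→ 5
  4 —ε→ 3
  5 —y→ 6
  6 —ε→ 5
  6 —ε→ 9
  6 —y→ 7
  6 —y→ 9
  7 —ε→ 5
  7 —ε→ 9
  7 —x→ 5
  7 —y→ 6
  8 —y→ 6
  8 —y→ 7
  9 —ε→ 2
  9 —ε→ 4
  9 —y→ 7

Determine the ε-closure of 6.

{2, 3, 4, 5, 6, 9}

Start with {6}.
From 6 via ε: add 5, 9.
From 9 via ε: add 2, 4.
From 4 via ε: add 3.
No new states can be added; the closed set is {2, 3, 4, 5, 6, 9}.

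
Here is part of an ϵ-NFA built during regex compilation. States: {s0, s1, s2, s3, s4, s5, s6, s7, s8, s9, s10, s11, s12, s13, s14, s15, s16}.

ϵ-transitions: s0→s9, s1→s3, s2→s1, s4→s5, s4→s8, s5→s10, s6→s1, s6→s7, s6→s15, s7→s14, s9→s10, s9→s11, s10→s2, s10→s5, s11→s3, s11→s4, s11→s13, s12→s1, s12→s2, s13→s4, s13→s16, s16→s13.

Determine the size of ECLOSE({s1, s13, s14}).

Start with {s1, s13, s14}.
From s1 via ϵ: add s3.
From s13 via ϵ: add s4, s16.
From s4 via ϵ: add s5, s8.
From s5 via ϵ: add s10.
From s10 via ϵ: add s2.
ϵ-closure = {s1, s2, s3, s4, s5, s8, s10, s13, s14, s16}, which has 10 states.

10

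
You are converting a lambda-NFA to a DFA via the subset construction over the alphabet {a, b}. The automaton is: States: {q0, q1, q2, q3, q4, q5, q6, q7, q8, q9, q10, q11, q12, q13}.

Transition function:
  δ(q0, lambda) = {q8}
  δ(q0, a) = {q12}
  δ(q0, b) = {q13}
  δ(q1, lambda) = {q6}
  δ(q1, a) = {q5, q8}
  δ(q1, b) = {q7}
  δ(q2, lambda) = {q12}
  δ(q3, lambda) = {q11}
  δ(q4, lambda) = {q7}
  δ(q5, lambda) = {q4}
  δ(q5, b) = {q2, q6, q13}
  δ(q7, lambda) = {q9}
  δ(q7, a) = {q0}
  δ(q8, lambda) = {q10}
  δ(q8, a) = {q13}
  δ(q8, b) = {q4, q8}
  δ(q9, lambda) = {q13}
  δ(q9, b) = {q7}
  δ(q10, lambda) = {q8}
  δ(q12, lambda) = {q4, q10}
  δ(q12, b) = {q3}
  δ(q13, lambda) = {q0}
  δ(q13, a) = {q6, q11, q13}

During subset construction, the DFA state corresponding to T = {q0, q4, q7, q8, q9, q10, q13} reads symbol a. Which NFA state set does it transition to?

{q0, q4, q6, q7, q8, q9, q10, q11, q12, q13}

q0 on a → {q12}.
q7 on a → {q0}.
q8 on a → {q13}.
q13 on a → {q6, q11, q13}.
No a-transition from q4, q9, q10.
Union after reading a: {q0, q6, q11, q12, q13}.
Now take the lambda-closure:
From q0 via lambda: add q8.
From q12 via lambda: add q4, q10.
From q4 via lambda: add q7.
From q7 via lambda: add q9.
No new states can be added; the closed set is {q0, q4, q6, q7, q8, q9, q10, q11, q12, q13}.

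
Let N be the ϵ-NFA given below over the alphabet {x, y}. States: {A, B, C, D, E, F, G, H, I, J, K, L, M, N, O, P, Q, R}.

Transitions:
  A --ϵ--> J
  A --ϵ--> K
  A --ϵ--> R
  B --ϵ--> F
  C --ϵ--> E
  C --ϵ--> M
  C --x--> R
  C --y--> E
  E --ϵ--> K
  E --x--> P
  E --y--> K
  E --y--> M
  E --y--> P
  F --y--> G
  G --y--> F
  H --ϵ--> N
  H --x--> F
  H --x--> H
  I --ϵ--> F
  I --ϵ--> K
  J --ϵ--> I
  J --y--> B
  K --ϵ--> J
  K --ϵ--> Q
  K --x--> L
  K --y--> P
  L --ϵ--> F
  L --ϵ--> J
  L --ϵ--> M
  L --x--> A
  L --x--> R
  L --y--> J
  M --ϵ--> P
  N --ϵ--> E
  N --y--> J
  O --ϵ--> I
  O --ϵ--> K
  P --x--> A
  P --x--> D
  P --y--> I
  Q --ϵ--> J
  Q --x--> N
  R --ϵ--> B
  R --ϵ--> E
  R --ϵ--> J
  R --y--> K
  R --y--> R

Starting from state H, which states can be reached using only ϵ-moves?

{E, F, H, I, J, K, N, Q}

Start with {H}.
From H via ϵ: add N.
From N via ϵ: add E.
From E via ϵ: add K.
From K via ϵ: add J, Q.
From J via ϵ: add I.
From I via ϵ: add F.
No new states can be added; the closed set is {E, F, H, I, J, K, N, Q}.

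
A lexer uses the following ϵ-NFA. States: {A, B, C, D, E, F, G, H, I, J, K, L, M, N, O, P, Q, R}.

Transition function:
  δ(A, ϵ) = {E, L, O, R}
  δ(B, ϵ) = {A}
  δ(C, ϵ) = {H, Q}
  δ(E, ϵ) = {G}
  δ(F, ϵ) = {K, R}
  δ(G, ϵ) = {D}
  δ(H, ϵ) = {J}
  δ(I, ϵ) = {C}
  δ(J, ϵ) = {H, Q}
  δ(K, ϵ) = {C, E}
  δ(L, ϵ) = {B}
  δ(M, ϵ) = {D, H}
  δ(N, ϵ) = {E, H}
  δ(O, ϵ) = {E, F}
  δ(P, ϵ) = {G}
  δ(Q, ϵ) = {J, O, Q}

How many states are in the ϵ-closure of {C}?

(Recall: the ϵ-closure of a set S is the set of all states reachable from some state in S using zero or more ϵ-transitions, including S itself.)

11

Start with {C}.
From C via ϵ: add H, Q.
From H via ϵ: add J.
From Q via ϵ: add O.
From O via ϵ: add E, F.
From E via ϵ: add G.
From F via ϵ: add K, R.
From G via ϵ: add D.
ϵ-closure = {C, D, E, F, G, H, J, K, O, Q, R}, which has 11 states.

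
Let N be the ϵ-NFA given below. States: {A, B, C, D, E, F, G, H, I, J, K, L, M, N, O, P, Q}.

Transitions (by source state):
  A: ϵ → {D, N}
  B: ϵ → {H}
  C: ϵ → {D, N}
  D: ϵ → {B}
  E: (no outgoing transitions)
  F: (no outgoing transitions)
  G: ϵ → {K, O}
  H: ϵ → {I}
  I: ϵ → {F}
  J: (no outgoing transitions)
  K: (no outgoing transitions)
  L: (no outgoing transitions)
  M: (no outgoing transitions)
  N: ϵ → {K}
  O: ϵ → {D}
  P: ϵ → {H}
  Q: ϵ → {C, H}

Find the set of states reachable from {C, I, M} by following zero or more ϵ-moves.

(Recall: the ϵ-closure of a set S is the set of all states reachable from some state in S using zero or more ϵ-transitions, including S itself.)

{B, C, D, F, H, I, K, M, N}

Start with {C, I, M}.
From C via ϵ: add D, N.
From I via ϵ: add F.
From D via ϵ: add B.
From N via ϵ: add K.
From B via ϵ: add H.
No new states can be added; the closed set is {B, C, D, F, H, I, K, M, N}.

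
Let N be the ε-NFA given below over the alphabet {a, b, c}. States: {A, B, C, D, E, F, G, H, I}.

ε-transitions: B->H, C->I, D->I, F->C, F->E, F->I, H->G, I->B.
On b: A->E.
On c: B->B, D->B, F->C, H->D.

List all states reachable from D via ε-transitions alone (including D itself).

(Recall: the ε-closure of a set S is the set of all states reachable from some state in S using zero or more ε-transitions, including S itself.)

{B, D, G, H, I}

Start with {D}.
From D via ε: add I.
From I via ε: add B.
From B via ε: add H.
From H via ε: add G.
No new states can be added; the closed set is {B, D, G, H, I}.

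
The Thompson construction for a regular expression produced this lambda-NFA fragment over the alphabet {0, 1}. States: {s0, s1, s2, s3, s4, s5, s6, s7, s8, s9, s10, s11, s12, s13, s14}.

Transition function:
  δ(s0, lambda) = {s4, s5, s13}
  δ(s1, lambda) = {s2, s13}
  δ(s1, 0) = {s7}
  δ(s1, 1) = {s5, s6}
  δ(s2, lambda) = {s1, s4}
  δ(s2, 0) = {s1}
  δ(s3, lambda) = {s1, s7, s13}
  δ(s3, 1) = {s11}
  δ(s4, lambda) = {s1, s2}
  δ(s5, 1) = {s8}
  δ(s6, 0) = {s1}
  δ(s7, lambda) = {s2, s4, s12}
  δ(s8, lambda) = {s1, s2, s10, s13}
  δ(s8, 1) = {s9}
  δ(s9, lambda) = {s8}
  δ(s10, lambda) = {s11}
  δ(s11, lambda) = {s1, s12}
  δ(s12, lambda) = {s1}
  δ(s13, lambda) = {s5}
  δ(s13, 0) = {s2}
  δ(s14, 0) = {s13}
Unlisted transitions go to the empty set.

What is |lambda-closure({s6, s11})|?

Start with {s6, s11}.
From s11 via lambda: add s1, s12.
From s1 via lambda: add s2, s13.
From s2 via lambda: add s4.
From s13 via lambda: add s5.
lambda-closure = {s1, s2, s4, s5, s6, s11, s12, s13}, which has 8 states.

8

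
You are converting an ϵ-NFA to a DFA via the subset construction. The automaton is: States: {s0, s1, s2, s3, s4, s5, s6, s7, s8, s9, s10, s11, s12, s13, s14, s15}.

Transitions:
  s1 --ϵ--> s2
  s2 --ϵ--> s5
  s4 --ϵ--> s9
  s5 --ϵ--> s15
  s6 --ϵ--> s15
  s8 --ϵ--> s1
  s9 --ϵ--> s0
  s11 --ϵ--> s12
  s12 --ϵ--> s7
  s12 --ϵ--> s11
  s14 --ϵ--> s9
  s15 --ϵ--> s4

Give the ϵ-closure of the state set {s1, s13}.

Start with {s1, s13}.
From s1 via ϵ: add s2.
From s2 via ϵ: add s5.
From s5 via ϵ: add s15.
From s15 via ϵ: add s4.
From s4 via ϵ: add s9.
From s9 via ϵ: add s0.
No new states can be added; the closed set is {s0, s1, s2, s4, s5, s9, s13, s15}.

{s0, s1, s2, s4, s5, s9, s13, s15}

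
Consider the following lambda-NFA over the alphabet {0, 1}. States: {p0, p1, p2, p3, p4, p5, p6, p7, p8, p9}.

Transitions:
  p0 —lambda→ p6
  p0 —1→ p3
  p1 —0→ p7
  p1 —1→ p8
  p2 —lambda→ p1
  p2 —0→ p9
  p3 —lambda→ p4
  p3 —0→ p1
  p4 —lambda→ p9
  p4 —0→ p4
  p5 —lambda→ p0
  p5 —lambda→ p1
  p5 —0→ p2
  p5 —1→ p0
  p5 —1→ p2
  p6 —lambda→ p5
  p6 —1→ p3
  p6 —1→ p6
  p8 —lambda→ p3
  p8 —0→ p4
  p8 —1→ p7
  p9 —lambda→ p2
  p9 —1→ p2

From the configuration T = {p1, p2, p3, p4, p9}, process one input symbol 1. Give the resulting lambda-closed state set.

p1 on 1 → {p8}.
p9 on 1 → {p2}.
No 1-transition from p2, p3, p4.
Union after reading 1: {p2, p8}.
Now take the lambda-closure:
From p2 via lambda: add p1.
From p8 via lambda: add p3.
From p3 via lambda: add p4.
From p4 via lambda: add p9.
No new states can be added; the closed set is {p1, p2, p3, p4, p8, p9}.

{p1, p2, p3, p4, p8, p9}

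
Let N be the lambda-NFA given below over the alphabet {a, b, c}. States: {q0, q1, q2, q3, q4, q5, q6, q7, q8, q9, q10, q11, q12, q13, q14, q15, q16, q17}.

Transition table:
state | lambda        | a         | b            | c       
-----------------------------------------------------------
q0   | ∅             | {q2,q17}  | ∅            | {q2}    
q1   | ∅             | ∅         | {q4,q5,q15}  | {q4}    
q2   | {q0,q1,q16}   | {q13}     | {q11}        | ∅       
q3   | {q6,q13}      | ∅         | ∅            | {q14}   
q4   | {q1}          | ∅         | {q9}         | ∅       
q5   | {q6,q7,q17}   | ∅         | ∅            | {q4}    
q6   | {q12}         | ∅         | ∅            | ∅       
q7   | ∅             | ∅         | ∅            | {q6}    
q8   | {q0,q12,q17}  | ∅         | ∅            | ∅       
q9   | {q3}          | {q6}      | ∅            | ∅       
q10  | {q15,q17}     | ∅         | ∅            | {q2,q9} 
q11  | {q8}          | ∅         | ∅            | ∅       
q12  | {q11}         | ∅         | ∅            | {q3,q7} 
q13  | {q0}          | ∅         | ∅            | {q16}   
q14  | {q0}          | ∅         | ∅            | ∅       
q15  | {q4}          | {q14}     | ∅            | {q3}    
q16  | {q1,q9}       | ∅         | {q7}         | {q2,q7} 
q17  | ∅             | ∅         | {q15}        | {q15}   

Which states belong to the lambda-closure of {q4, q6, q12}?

Start with {q4, q6, q12}.
From q4 via lambda: add q1.
From q12 via lambda: add q11.
From q11 via lambda: add q8.
From q8 via lambda: add q0, q17.
No new states can be added; the closed set is {q0, q1, q4, q6, q8, q11, q12, q17}.

{q0, q1, q4, q6, q8, q11, q12, q17}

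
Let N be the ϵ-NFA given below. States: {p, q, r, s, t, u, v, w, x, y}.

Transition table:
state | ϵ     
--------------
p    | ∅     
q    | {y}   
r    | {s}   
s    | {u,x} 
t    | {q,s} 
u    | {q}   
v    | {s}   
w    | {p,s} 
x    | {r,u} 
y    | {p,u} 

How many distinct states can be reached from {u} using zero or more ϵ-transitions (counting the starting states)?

4

Start with {u}.
From u via ϵ: add q.
From q via ϵ: add y.
From y via ϵ: add p.
ϵ-closure = {p, q, u, y}, which has 4 states.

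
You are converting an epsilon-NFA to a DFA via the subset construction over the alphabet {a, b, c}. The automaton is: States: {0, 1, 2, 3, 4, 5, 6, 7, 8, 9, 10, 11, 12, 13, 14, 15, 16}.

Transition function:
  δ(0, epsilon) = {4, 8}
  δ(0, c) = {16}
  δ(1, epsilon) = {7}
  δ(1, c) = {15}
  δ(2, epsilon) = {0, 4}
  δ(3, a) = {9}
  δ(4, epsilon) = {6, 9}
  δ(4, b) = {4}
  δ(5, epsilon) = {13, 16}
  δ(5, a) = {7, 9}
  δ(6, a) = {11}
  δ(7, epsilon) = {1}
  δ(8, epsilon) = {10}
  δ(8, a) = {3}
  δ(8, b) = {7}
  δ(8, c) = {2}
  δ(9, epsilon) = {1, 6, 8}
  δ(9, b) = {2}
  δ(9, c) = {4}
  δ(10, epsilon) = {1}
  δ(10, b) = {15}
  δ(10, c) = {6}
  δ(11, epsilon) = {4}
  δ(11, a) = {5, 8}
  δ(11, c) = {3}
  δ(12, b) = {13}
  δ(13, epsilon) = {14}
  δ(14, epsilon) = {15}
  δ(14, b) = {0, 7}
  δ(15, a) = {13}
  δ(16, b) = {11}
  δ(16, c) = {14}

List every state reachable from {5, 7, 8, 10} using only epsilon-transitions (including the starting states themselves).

{1, 5, 7, 8, 10, 13, 14, 15, 16}

Start with {5, 7, 8, 10}.
From 5 via epsilon: add 13, 16.
From 7 via epsilon: add 1.
From 13 via epsilon: add 14.
From 14 via epsilon: add 15.
No new states can be added; the closed set is {1, 5, 7, 8, 10, 13, 14, 15, 16}.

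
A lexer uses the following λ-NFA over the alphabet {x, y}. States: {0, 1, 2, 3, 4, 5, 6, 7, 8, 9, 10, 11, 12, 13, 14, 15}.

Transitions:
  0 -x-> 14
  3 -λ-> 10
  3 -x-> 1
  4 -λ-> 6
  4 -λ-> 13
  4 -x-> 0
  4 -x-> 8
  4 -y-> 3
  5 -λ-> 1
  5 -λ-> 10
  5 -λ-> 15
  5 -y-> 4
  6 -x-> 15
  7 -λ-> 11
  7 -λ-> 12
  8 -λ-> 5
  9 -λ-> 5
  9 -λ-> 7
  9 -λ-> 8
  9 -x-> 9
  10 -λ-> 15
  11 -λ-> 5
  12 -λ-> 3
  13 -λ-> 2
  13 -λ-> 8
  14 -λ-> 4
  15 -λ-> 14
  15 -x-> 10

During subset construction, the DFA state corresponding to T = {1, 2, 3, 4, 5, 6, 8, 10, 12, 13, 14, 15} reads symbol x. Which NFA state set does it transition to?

3 on x → {1}.
4 on x → {0, 8}.
6 on x → {15}.
15 on x → {10}.
No x-transition from 1, 2, 5, 8, 10, 12, 13, 14.
Union after reading x: {0, 1, 8, 10, 15}.
Now take the λ-closure:
From 8 via λ: add 5.
From 15 via λ: add 14.
From 14 via λ: add 4.
From 4 via λ: add 6, 13.
From 13 via λ: add 2.
No new states can be added; the closed set is {0, 1, 2, 4, 5, 6, 8, 10, 13, 14, 15}.

{0, 1, 2, 4, 5, 6, 8, 10, 13, 14, 15}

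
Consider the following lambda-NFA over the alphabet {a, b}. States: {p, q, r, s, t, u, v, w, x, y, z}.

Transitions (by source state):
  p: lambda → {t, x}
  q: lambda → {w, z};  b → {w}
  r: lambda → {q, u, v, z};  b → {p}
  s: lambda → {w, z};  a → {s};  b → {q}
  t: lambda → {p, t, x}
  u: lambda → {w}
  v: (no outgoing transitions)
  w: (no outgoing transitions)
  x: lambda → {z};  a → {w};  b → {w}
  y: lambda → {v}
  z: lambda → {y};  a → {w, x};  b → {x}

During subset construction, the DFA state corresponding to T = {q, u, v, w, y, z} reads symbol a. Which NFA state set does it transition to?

{v, w, x, y, z}

z on a → {w, x}.
No a-transition from q, u, v, w, y.
Union after reading a: {w, x}.
Now take the lambda-closure:
From x via lambda: add z.
From z via lambda: add y.
From y via lambda: add v.
No new states can be added; the closed set is {v, w, x, y, z}.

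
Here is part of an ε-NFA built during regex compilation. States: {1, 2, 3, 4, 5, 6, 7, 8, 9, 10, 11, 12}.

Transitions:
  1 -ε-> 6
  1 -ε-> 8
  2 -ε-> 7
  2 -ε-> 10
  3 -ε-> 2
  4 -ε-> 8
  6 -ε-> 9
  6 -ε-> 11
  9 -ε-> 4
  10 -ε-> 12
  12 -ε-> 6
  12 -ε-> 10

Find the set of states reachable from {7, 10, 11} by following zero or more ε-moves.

{4, 6, 7, 8, 9, 10, 11, 12}

Start with {7, 10, 11}.
From 10 via ε: add 12.
From 12 via ε: add 6.
From 6 via ε: add 9.
From 9 via ε: add 4.
From 4 via ε: add 8.
No new states can be added; the closed set is {4, 6, 7, 8, 9, 10, 11, 12}.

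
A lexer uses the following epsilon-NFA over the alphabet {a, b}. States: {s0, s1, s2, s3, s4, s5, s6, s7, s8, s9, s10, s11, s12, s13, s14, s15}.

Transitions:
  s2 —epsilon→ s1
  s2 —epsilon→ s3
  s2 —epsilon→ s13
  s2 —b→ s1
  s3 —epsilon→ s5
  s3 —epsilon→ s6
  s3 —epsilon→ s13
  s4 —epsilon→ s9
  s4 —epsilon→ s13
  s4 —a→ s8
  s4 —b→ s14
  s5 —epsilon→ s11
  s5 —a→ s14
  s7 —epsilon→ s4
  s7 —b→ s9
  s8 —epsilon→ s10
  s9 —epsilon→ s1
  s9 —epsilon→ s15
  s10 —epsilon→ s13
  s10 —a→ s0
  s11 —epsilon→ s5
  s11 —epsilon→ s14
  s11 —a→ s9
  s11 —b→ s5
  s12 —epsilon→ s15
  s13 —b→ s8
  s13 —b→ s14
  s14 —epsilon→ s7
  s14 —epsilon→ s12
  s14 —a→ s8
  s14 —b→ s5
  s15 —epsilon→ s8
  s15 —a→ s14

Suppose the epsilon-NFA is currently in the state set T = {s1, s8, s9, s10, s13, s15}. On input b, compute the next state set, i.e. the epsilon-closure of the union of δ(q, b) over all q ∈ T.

{s1, s4, s7, s8, s9, s10, s12, s13, s14, s15}

s13 on b → {s8, s14}.
No b-transition from s1, s8, s9, s10, s15.
Union after reading b: {s8, s14}.
Now take the epsilon-closure:
From s8 via epsilon: add s10.
From s14 via epsilon: add s7, s12.
From s7 via epsilon: add s4.
From s10 via epsilon: add s13.
From s12 via epsilon: add s15.
From s4 via epsilon: add s9.
From s9 via epsilon: add s1.
No new states can be added; the closed set is {s1, s4, s7, s8, s9, s10, s12, s13, s14, s15}.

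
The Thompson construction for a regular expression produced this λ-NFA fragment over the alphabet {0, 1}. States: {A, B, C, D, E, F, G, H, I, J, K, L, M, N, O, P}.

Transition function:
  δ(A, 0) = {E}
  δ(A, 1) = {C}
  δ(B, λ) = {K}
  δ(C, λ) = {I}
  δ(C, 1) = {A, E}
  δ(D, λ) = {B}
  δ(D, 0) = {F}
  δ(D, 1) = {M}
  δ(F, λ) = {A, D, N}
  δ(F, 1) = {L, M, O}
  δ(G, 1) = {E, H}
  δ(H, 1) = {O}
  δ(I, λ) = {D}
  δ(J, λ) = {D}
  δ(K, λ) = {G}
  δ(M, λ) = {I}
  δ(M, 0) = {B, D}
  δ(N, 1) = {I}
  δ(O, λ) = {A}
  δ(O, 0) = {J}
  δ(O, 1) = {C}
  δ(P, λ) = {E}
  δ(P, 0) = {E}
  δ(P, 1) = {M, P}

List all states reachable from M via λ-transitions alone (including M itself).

{B, D, G, I, K, M}

Start with {M}.
From M via λ: add I.
From I via λ: add D.
From D via λ: add B.
From B via λ: add K.
From K via λ: add G.
No new states can be added; the closed set is {B, D, G, I, K, M}.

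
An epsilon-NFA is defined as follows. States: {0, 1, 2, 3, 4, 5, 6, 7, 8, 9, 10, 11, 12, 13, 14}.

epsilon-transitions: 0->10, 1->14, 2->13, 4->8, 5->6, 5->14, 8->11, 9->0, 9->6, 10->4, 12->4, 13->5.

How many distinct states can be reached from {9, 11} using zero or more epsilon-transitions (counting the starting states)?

Start with {9, 11}.
From 9 via epsilon: add 0, 6.
From 0 via epsilon: add 10.
From 10 via epsilon: add 4.
From 4 via epsilon: add 8.
epsilon-closure = {0, 4, 6, 8, 9, 10, 11}, which has 7 states.

7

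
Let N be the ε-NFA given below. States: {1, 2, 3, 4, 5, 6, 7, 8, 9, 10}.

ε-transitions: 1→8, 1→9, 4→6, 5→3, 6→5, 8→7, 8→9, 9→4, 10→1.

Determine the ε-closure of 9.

{3, 4, 5, 6, 9}

Start with {9}.
From 9 via ε: add 4.
From 4 via ε: add 6.
From 6 via ε: add 5.
From 5 via ε: add 3.
No new states can be added; the closed set is {3, 4, 5, 6, 9}.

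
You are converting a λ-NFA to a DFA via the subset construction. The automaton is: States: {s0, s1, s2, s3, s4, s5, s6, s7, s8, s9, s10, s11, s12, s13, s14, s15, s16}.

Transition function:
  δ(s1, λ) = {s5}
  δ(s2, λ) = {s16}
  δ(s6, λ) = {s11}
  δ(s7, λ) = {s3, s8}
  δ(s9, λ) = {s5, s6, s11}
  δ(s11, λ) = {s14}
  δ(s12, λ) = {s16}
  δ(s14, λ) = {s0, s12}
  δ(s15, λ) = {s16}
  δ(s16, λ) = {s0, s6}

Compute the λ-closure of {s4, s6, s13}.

{s0, s4, s6, s11, s12, s13, s14, s16}

Start with {s4, s6, s13}.
From s6 via λ: add s11.
From s11 via λ: add s14.
From s14 via λ: add s0, s12.
From s12 via λ: add s16.
No new states can be added; the closed set is {s0, s4, s6, s11, s12, s13, s14, s16}.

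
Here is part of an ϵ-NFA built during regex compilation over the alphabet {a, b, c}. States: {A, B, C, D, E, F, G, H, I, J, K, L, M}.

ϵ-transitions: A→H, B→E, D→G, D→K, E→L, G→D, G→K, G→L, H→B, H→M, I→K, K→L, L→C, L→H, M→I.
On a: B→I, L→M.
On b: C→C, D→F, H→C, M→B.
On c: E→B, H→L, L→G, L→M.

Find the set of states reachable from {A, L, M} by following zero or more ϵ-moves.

{A, B, C, E, H, I, K, L, M}

Start with {A, L, M}.
From A via ϵ: add H.
From L via ϵ: add C.
From M via ϵ: add I.
From H via ϵ: add B.
From I via ϵ: add K.
From B via ϵ: add E.
No new states can be added; the closed set is {A, B, C, E, H, I, K, L, M}.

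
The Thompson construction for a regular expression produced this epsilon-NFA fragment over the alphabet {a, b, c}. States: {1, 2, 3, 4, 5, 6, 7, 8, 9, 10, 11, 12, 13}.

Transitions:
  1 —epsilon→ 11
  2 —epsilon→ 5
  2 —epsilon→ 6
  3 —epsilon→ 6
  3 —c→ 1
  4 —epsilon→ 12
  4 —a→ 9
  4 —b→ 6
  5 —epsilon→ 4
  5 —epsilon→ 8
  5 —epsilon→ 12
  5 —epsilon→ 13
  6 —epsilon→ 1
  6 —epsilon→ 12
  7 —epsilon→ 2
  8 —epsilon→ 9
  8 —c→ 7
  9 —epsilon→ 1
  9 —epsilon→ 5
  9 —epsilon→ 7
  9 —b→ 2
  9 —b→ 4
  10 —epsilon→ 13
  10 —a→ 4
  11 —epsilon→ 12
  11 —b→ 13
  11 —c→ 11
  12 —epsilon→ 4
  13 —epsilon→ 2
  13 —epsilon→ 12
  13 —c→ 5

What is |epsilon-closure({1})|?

4

Start with {1}.
From 1 via epsilon: add 11.
From 11 via epsilon: add 12.
From 12 via epsilon: add 4.
epsilon-closure = {1, 4, 11, 12}, which has 4 states.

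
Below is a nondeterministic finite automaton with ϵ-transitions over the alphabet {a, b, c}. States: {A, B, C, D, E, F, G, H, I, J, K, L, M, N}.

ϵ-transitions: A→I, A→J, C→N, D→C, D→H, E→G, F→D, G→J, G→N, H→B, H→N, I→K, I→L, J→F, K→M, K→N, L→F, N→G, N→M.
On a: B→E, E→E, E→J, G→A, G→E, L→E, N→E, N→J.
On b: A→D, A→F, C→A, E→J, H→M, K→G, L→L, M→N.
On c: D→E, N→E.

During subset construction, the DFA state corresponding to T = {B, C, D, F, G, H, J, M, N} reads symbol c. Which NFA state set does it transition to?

D on c → {E}.
N on c → {E}.
No c-transition from B, C, F, G, H, J, M.
Union after reading c: {E}.
Now take the ϵ-closure:
From E via ϵ: add G.
From G via ϵ: add J, N.
From J via ϵ: add F.
From N via ϵ: add M.
From F via ϵ: add D.
From D via ϵ: add C, H.
From H via ϵ: add B.
No new states can be added; the closed set is {B, C, D, E, F, G, H, J, M, N}.

{B, C, D, E, F, G, H, J, M, N}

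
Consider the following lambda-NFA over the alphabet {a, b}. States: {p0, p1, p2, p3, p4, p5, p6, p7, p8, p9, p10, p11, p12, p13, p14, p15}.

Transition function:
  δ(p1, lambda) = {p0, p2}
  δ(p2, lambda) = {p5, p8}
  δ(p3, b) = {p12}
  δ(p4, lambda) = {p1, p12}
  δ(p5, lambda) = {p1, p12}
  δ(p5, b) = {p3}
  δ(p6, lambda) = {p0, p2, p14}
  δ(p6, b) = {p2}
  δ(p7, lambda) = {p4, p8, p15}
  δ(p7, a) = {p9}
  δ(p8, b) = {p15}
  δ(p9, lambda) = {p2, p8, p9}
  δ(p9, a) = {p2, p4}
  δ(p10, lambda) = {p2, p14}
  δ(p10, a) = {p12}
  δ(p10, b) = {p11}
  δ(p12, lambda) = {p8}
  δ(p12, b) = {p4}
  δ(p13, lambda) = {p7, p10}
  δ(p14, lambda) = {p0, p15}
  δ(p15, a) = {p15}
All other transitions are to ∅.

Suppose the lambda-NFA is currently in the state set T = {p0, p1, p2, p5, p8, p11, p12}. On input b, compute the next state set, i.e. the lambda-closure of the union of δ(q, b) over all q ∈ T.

p5 on b → {p3}.
p8 on b → {p15}.
p12 on b → {p4}.
No b-transition from p0, p1, p2, p11.
Union after reading b: {p3, p4, p15}.
Now take the lambda-closure:
From p4 via lambda: add p1, p12.
From p1 via lambda: add p0, p2.
From p12 via lambda: add p8.
From p2 via lambda: add p5.
No new states can be added; the closed set is {p0, p1, p2, p3, p4, p5, p8, p12, p15}.

{p0, p1, p2, p3, p4, p5, p8, p12, p15}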